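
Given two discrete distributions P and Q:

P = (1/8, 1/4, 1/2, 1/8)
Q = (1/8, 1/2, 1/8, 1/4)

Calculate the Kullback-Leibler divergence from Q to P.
D(P||Q) = Σ P(i) log₂(P(i)/Q(i))
  i=0: (1/8) × log₂((1/8)/(1/8)) = (1/8) × log₂(1) = 0.0000
  i=1: (1/4) × log₂((1/4)/(1/2)) = (1/4) × log₂(1/2) = -0.2500
  i=2: (1/2) × log₂((1/2)/(1/8)) = (1/2) × log₂(4) = 1.0000
  i=3: (1/8) × log₂((1/8)/(1/4)) = (1/8) × log₂(1/2) = -0.1250
D(P||Q) = 0.0000 - 0.2500 + 1.0000 - 0.1250
  = 0.6250 bits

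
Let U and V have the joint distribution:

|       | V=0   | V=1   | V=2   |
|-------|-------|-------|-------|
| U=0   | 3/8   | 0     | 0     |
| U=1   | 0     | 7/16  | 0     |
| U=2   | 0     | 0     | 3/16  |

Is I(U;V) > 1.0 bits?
Marginal P(U) (row sums):
  P(U=0) = 3/8 + 0 + 0 = 3/8
  P(U=1) = 0 + 7/16 + 0 = 7/16
  P(U=2) = 0 + 0 + 3/16 = 3/16
Marginal P(V) (column sums):
  P(V=0) = 3/8 + 0 + 0 = 3/8
  P(V=1) = 0 + 7/16 + 0 = 7/16
  P(V=2) = 0 + 0 + 3/16 = 3/16

H(U) = -[(3/8)·log₂(3/8) + (7/16)·log₂(7/16) + (3/16)·log₂(3/16)]
  = 0.5306 + 0.5218 + 0.4528
  = 1.5052 bits
H(V) = -[(3/8)·log₂(3/8) + (7/16)·log₂(7/16) + (3/16)·log₂(3/16)]
  = 0.5306 + 0.5218 + 0.4528
  = 1.5052 bits
H(U,V) = -[(3/8)·log₂(3/8) + (7/16)·log₂(7/16) + (3/16)·log₂(3/16)]
  = 0.5306 + 0.5218 + 0.4528
  = 1.5052 bits

I(U;V) = H(U) + H(V) - H(U,V)
  = 1.5052 + 1.5052 - 1.5052
  = 1.5052 bits

Yes. I(U;V) = 1.5052 bits, which is > 1.0 bits.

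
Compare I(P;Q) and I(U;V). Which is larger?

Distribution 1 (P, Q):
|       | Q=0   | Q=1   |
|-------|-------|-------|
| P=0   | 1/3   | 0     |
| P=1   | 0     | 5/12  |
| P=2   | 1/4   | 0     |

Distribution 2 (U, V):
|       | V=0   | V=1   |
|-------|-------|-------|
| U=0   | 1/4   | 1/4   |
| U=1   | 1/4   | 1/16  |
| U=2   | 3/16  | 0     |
Distribution 1 (P, Q):
Marginal P(P) (row sums):
  P(P=0) = 1/3 + 0 = 1/3
  P(P=1) = 0 + 5/12 = 5/12
  P(P=2) = 1/4 + 0 = 1/4
Marginal P(Q) (column sums):
  P(Q=0) = 1/3 + 0 + 1/4 = 7/12
  P(Q=1) = 0 + 5/12 + 0 = 5/12

H(P) = -[(1/3)·log₂(1/3) + (5/12)·log₂(5/12) + (1/4)·log₂(1/4)]
  = 0.5283 + 0.5263 + 0.5000
  = 1.5546 bits
H(Q) = -[(7/12)·log₂(7/12) + (5/12)·log₂(5/12)]
  = 0.4536 + 0.5263
  = 0.9799 bits
H(P,Q) = -[(1/3)·log₂(1/3) + (5/12)·log₂(5/12) + (1/4)·log₂(1/4)]
  = 0.5283 + 0.5263 + 0.5000
  = 1.5546 bits

I(P;Q) = H(P) + H(Q) - H(P,Q)
  = 1.5546 + 0.9799 - 1.5546
  = 0.9799 bits

Distribution 2 (U, V):
Marginal P(U) (row sums):
  P(U=0) = 1/4 + 1/4 = 1/2
  P(U=1) = 1/4 + 1/16 = 5/16
  P(U=2) = 3/16 + 0 = 3/16
Marginal P(V) (column sums):
  P(V=0) = 1/4 + 1/4 + 3/16 = 11/16
  P(V=1) = 1/4 + 1/16 + 0 = 5/16

H(U) = -[(1/2)·log₂(1/2) + (5/16)·log₂(5/16) + (3/16)·log₂(3/16)]
  = 0.5000 + 0.5244 + 0.4528
  = 1.4772 bits
H(V) = -[(11/16)·log₂(11/16) + (5/16)·log₂(5/16)]
  = 0.3716 + 0.5244
  = 0.8960 bits
H(U,V) = -[(1/4)·log₂(1/4) + (1/4)·log₂(1/4) + (1/4)·log₂(1/4) + (1/16)·log₂(1/16) + (3/16)·log₂(3/16)]
  = 0.5000 + 0.5000 + 0.5000 + 0.2500 + 0.4528
  = 2.2028 bits

I(U;V) = H(U) + H(V) - H(U,V)
  = 1.4772 + 0.8960 - 2.2028
  = 0.1704 bits

I(P;Q) = 0.9799 bits > I(U;V) = 0.1704 bits, so (P, Q) has the higher mutual information (stronger dependence).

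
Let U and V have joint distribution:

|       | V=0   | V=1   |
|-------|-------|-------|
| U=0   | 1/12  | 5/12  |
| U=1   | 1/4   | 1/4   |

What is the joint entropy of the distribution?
H(U,V) = -Σ P(U,V) log₂ P(U,V), summed over the non-zero cells:
H(U,V) = -[(1/12)·log₂(1/12) + (5/12)·log₂(5/12) + (1/4)·log₂(1/4) + (1/4)·log₂(1/4)]
  = 0.2987 + 0.5263 + 0.5000 + 0.5000
  = 1.8250 bits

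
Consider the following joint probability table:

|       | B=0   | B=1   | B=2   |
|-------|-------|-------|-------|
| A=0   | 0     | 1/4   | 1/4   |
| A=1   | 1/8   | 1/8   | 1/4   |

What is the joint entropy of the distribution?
H(A,B) = -Σ P(A,B) log₂ P(A,B), summed over the non-zero cells:
H(A,B) = -[(1/4)·log₂(1/4) + (1/4)·log₂(1/4) + (1/8)·log₂(1/8) + (1/8)·log₂(1/8) + (1/4)·log₂(1/4)]
  = 0.5000 + 0.5000 + 0.3750 + 0.3750 + 0.5000
  = 2.2500 bits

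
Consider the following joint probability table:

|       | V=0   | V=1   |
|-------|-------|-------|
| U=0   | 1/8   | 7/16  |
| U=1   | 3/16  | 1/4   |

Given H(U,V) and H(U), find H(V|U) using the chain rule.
From the chain rule: H(U,V) = H(U) + H(V|U)
Therefore: H(V|U) = H(U,V) - H(U)

H(U,V) = -[(1/8)·log₂(1/8) + (7/16)·log₂(7/16) + (3/16)·log₂(3/16) + (1/4)·log₂(1/4)]
  = 0.3750 + 0.5218 + 0.4528 + 0.5000
  = 1.8496 bits
Marginal P(U) (row sums):
  P(U=0) = 1/8 + 7/16 = 9/16
  P(U=1) = 3/16 + 1/4 = 7/16
H(U) = -[(9/16)·log₂(9/16) + (7/16)·log₂(7/16)]
  = 0.4669 + 0.5218
  = 0.9887 bits

H(V|U) = 1.8496 - 0.9887 = 0.8609 bits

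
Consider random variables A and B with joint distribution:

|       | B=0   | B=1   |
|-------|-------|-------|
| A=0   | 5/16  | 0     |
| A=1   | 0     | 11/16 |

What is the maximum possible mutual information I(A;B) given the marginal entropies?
The upper bound on mutual information is I(A;B) ≤ min(H(A), H(B)).

Marginal P(A) (row sums):
  P(A=0) = 5/16 + 0 = 5/16
  P(A=1) = 0 + 11/16 = 11/16
Marginal P(B) (column sums):
  P(B=0) = 5/16 + 0 = 5/16
  P(B=1) = 0 + 11/16 = 11/16

H(A) = -[(5/16)·log₂(5/16) + (11/16)·log₂(11/16)]
  = 0.5244 + 0.3716
  = 0.8960 bits
H(B) = -[(5/16)·log₂(5/16) + (11/16)·log₂(11/16)]
  = 0.5244 + 0.3716
  = 0.8960 bits

Maximum possible I(A;B) = min(0.8960, 0.8960) = 0.8960 bits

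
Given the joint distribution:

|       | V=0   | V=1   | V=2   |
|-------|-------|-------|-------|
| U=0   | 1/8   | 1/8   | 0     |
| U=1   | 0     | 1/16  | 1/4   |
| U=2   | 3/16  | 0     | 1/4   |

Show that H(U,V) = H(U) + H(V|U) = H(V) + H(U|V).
Marginal P(U) (row sums):
  P(U=0) = 1/8 + 1/8 + 0 = 1/4
  P(U=1) = 0 + 1/16 + 1/4 = 5/16
  P(U=2) = 3/16 + 0 + 1/4 = 7/16
Marginal P(V) (column sums):
  P(V=0) = 1/8 + 0 + 3/16 = 5/16
  P(V=1) = 1/8 + 1/16 + 0 = 3/16
  P(V=2) = 0 + 1/4 + 1/4 = 1/2

Decomposition 1: H(U) + H(V|U)
H(U) = -[(1/4)·log₂(1/4) + (5/16)·log₂(5/16) + (7/16)·log₂(7/16)]
  = 0.5000 + 0.5244 + 0.5218
  = 1.5462 bits
H(V|U) = -Σ P(U,V)·log₂ P(V|U), where P(V|U) = P(U,V) / P(U)
  (cells with P(U,V) = 0 contribute 0)
  (U=0,V=0): P(V|U) = (1/8)/(1/4) = 1/2;  -(1/8)·log₂(1/2) = 0.1250
  (U=0,V=1): P(V|U) = (1/8)/(1/4) = 1/2;  -(1/8)·log₂(1/2) = 0.1250
  (U=1,V=1): P(V|U) = (1/16)/(5/16) = 1/5;  -(1/16)·log₂(1/5) = 0.1451
  (U=1,V=2): P(V|U) = (1/4)/(5/16) = 4/5;  -(1/4)·log₂(4/5) = 0.0805
  (U=2,V=0): P(V|U) = (3/16)/(7/16) = 3/7;  -(3/16)·log₂(3/7) = 0.2292
  (U=2,V=2): P(V|U) = (1/4)/(7/16) = 4/7;  -(1/4)·log₂(4/7) = 0.2018
H(V|U) = 0.1250 + 0.1250 + 0.1451 + 0.0805 + 0.2292 + 0.2018
  = 0.9066 bits
H(U) + H(V|U) = 1.5462 + 0.9066 = 2.4528 bits

Decomposition 2: H(V) + H(U|V)
H(V) = -[(5/16)·log₂(5/16) + (3/16)·log₂(3/16) + (1/2)·log₂(1/2)]
  = 0.5244 + 0.4528 + 0.5000
  = 1.4772 bits
H(U|V) = -Σ P(U,V)·log₂ P(U|V), where P(U|V) = P(U,V) / P(V)
  (cells with P(U,V) = 0 contribute 0)
  (U=0,V=0): P(U|V) = (1/8)/(5/16) = 2/5;  -(1/8)·log₂(2/5) = 0.1652
  (U=0,V=1): P(U|V) = (1/8)/(3/16) = 2/3;  -(1/8)·log₂(2/3) = 0.0731
  (U=1,V=1): P(U|V) = (1/16)/(3/16) = 1/3;  -(1/16)·log₂(1/3) = 0.0991
  (U=1,V=2): P(U|V) = (1/4)/(1/2) = 1/2;  -(1/4)·log₂(1/2) = 0.2500
  (U=2,V=0): P(U|V) = (3/16)/(5/16) = 3/5;  -(3/16)·log₂(3/5) = 0.1382
  (U=2,V=2): P(U|V) = (1/4)/(1/2) = 1/2;  -(1/4)·log₂(1/2) = 0.2500
H(U|V) = 0.1652 + 0.0731 + 0.0991 + 0.2500 + 0.1382 + 0.2500
  = 0.9756 bits
H(V) + H(U|V) = 1.4772 + 0.9756 = 2.4528 bits

Direct computation of the joint entropy:
H(U,V) = -[(1/8)·log₂(1/8) + (1/8)·log₂(1/8) + (1/16)·log₂(1/16) + (1/4)·log₂(1/4) + (3/16)·log₂(3/16) + (1/4)·log₂(1/4)]
  = 0.3750 + 0.3750 + 0.2500 + 0.5000 + 0.4528 + 0.5000
  = 2.4528 bits

All three agree: H(U,V) = 2.4528 bits ✓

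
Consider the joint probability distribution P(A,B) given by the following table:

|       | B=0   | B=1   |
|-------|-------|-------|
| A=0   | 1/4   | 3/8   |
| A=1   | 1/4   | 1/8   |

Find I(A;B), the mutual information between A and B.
Marginal P(A) (row sums):
  P(A=0) = 1/4 + 3/8 = 5/8
  P(A=1) = 1/4 + 1/8 = 3/8
Marginal P(B) (column sums):
  P(B=0) = 1/4 + 1/4 = 1/2
  P(B=1) = 3/8 + 1/8 = 1/2

H(A) = -[(5/8)·log₂(5/8) + (3/8)·log₂(3/8)]
  = 0.4238 + 0.5306
  = 0.9544 bits
H(B) = -[(1/2)·log₂(1/2) + (1/2)·log₂(1/2)]
  = 0.5000 + 0.5000
  = 1.0000 bits
H(A,B) = -[(1/4)·log₂(1/4) + (3/8)·log₂(3/8) + (1/4)·log₂(1/4) + (1/8)·log₂(1/8)]
  = 0.5000 + 0.5306 + 0.5000 + 0.3750
  = 1.9056 bits

I(A;B) = H(A) + H(B) - H(A,B)
  = 0.9544 + 1.0000 - 1.9056
  = 0.0488 bits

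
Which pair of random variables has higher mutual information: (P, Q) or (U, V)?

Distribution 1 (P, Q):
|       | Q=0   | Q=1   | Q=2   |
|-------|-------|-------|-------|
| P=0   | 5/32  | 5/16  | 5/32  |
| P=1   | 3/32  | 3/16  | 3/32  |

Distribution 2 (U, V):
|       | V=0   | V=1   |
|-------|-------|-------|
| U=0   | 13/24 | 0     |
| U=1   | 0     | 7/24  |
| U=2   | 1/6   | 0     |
Distribution 1 (P, Q):
Marginal P(P) (row sums):
  P(P=0) = 5/32 + 5/16 + 5/32 = 5/8
  P(P=1) = 3/32 + 3/16 + 3/32 = 3/8
Marginal P(Q) (column sums):
  P(Q=0) = 5/32 + 3/32 = 1/4
  P(Q=1) = 5/16 + 3/16 = 1/2
  P(Q=2) = 5/32 + 3/32 = 1/4

H(P) = -[(5/8)·log₂(5/8) + (3/8)·log₂(3/8)]
  = 0.4238 + 0.5306
  = 0.9544 bits
H(Q) = -[(1/4)·log₂(1/4) + (1/2)·log₂(1/2) + (1/4)·log₂(1/4)]
  = 0.5000 + 0.5000 + 0.5000
  = 1.5000 bits
H(P,Q) = -[(5/32)·log₂(5/32) + (5/16)·log₂(5/16) + (5/32)·log₂(5/32) + (3/32)·log₂(3/32) + (3/16)·log₂(3/16) + (3/32)·log₂(3/32)]
  = 0.4184 + 0.5244 + 0.4184 + 0.3202 + 0.4528 + 0.3202
  = 2.4544 bits

I(P;Q) = H(P) + H(Q) - H(P,Q)
  = 0.9544 + 1.5000 - 2.4544
  = 0.0000 bits

Distribution 2 (U, V):
Marginal P(U) (row sums):
  P(U=0) = 13/24 + 0 = 13/24
  P(U=1) = 0 + 7/24 = 7/24
  P(U=2) = 1/6 + 0 = 1/6
Marginal P(V) (column sums):
  P(V=0) = 13/24 + 0 + 1/6 = 17/24
  P(V=1) = 0 + 7/24 + 0 = 7/24

H(U) = -[(13/24)·log₂(13/24) + (7/24)·log₂(7/24) + (1/6)·log₂(1/6)]
  = 0.4791 + 0.5185 + 0.4308
  = 1.4284 bits
H(V) = -[(17/24)·log₂(17/24) + (7/24)·log₂(7/24)]
  = 0.3524 + 0.5185
  = 0.8709 bits
H(U,V) = -[(13/24)·log₂(13/24) + (7/24)·log₂(7/24) + (1/6)·log₂(1/6)]
  = 0.4791 + 0.5185 + 0.4308
  = 1.4284 bits

I(U;V) = H(U) + H(V) - H(U,V)
  = 1.4284 + 0.8709 - 1.4284
  = 0.8709 bits

I(U;V) = 0.8709 bits > I(P;Q) = 0.0000 bits, so (U, V) has the higher mutual information (stronger dependence).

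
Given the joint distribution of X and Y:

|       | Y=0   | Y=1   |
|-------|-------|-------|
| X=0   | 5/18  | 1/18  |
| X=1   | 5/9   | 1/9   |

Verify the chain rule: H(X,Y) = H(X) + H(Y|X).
Left side:
H(X,Y) = -[(5/18)·log₂(5/18) + (1/18)·log₂(1/18) + (5/9)·log₂(5/9) + (1/9)·log₂(1/9)]
  = 0.5133 + 0.2317 + 0.4711 + 0.3522
  = 1.5683 bits

Right side:
Marginal P(X) (row sums):
  P(X=0) = 5/18 + 1/18 = 1/3
  P(X=1) = 5/9 + 1/9 = 2/3
H(X) = -[(1/3)·log₂(1/3) + (2/3)·log₂(2/3)]
  = 0.5283 + 0.3900
  = 0.9183 bits
H(Y|X) = -Σ P(X,Y)·log₂ P(Y|X), where P(Y|X) = P(X,Y) / P(X)
  (X=0,Y=0): P(Y|X) = (5/18)/(1/3) = 5/6;  -(5/18)·log₂(5/6) = 0.0731
  (X=0,Y=1): P(Y|X) = (1/18)/(1/3) = 1/6;  -(1/18)·log₂(1/6) = 0.1436
  (X=1,Y=0): P(Y|X) = (5/9)/(2/3) = 5/6;  -(5/9)·log₂(5/6) = 0.1461
  (X=1,Y=1): P(Y|X) = (1/9)/(2/3) = 1/6;  -(1/9)·log₂(1/6) = 0.2872
H(Y|X) = 0.0731 + 0.1436 + 0.1461 + 0.2872
  = 0.6500 bits
H(X) + H(Y|X) = 0.9183 + 0.6500 = 1.5683 bits

Both sides equal 1.5683 bits, so the chain rule holds ✓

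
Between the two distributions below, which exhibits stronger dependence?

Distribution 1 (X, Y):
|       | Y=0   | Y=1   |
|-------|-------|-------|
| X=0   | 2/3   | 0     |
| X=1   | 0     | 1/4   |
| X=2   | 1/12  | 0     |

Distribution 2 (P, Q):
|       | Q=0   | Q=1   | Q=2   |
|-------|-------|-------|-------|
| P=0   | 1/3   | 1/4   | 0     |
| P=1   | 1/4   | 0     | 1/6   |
Distribution 1 (X, Y):
Marginal P(X) (row sums):
  P(X=0) = 2/3 + 0 = 2/3
  P(X=1) = 0 + 1/4 = 1/4
  P(X=2) = 1/12 + 0 = 1/12
Marginal P(Y) (column sums):
  P(Y=0) = 2/3 + 0 + 1/12 = 3/4
  P(Y=1) = 0 + 1/4 + 0 = 1/4

H(X) = -[(2/3)·log₂(2/3) + (1/4)·log₂(1/4) + (1/12)·log₂(1/12)]
  = 0.3900 + 0.5000 + 0.2987
  = 1.1887 bits
H(Y) = -[(3/4)·log₂(3/4) + (1/4)·log₂(1/4)]
  = 0.3113 + 0.5000
  = 0.8113 bits
H(X,Y) = -[(2/3)·log₂(2/3) + (1/4)·log₂(1/4) + (1/12)·log₂(1/12)]
  = 0.3900 + 0.5000 + 0.2987
  = 1.1887 bits

I(X;Y) = H(X) + H(Y) - H(X,Y)
  = 1.1887 + 0.8113 - 1.1887
  = 0.8113 bits

Distribution 2 (P, Q):
Marginal P(P) (row sums):
  P(P=0) = 1/3 + 1/4 + 0 = 7/12
  P(P=1) = 1/4 + 0 + 1/6 = 5/12
Marginal P(Q) (column sums):
  P(Q=0) = 1/3 + 1/4 = 7/12
  P(Q=1) = 1/4 + 0 = 1/4
  P(Q=2) = 0 + 1/6 = 1/6

H(P) = -[(7/12)·log₂(7/12) + (5/12)·log₂(5/12)]
  = 0.4536 + 0.5263
  = 0.9799 bits
H(Q) = -[(7/12)·log₂(7/12) + (1/4)·log₂(1/4) + (1/6)·log₂(1/6)]
  = 0.4536 + 0.5000 + 0.4308
  = 1.3844 bits
H(P,Q) = -[(1/3)·log₂(1/3) + (1/4)·log₂(1/4) + (1/4)·log₂(1/4) + (1/6)·log₂(1/6)]
  = 0.5283 + 0.5000 + 0.5000 + 0.4308
  = 1.9591 bits

I(P;Q) = H(P) + H(Q) - H(P,Q)
  = 0.9799 + 1.3844 - 1.9591
  = 0.4052 bits

I(X;Y) = 0.8113 bits > I(P;Q) = 0.4052 bits, so (X, Y) has the higher mutual information (stronger dependence).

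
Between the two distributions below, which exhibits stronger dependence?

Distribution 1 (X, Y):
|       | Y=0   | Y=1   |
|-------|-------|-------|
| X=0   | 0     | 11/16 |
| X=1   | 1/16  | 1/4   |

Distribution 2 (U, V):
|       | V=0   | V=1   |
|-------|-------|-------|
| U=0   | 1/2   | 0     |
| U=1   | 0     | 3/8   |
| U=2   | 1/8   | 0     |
Distribution 1 (X, Y):
Marginal P(X) (row sums):
  P(X=0) = 0 + 11/16 = 11/16
  P(X=1) = 1/16 + 1/4 = 5/16
Marginal P(Y) (column sums):
  P(Y=0) = 0 + 1/16 = 1/16
  P(Y=1) = 11/16 + 1/4 = 15/16

H(X) = -[(11/16)·log₂(11/16) + (5/16)·log₂(5/16)]
  = 0.3716 + 0.5244
  = 0.8960 bits
H(Y) = -[(1/16)·log₂(1/16) + (15/16)·log₂(15/16)]
  = 0.2500 + 0.0873
  = 0.3373 bits
H(X,Y) = -[(11/16)·log₂(11/16) + (1/16)·log₂(1/16) + (1/4)·log₂(1/4)]
  = 0.3716 + 0.2500 + 0.5000
  = 1.1216 bits

I(X;Y) = H(X) + H(Y) - H(X,Y)
  = 0.8960 + 0.3373 - 1.1216
  = 0.1117 bits

Distribution 2 (U, V):
Marginal P(U) (row sums):
  P(U=0) = 1/2 + 0 = 1/2
  P(U=1) = 0 + 3/8 = 3/8
  P(U=2) = 1/8 + 0 = 1/8
Marginal P(V) (column sums):
  P(V=0) = 1/2 + 0 + 1/8 = 5/8
  P(V=1) = 0 + 3/8 + 0 = 3/8

H(U) = -[(1/2)·log₂(1/2) + (3/8)·log₂(3/8) + (1/8)·log₂(1/8)]
  = 0.5000 + 0.5306 + 0.3750
  = 1.4056 bits
H(V) = -[(5/8)·log₂(5/8) + (3/8)·log₂(3/8)]
  = 0.4238 + 0.5306
  = 0.9544 bits
H(U,V) = -[(1/2)·log₂(1/2) + (3/8)·log₂(3/8) + (1/8)·log₂(1/8)]
  = 0.5000 + 0.5306 + 0.3750
  = 1.4056 bits

I(U;V) = H(U) + H(V) - H(U,V)
  = 1.4056 + 0.9544 - 1.4056
  = 0.9544 bits

I(U;V) = 0.9544 bits > I(X;Y) = 0.1117 bits, so (U, V) has the higher mutual information (stronger dependence).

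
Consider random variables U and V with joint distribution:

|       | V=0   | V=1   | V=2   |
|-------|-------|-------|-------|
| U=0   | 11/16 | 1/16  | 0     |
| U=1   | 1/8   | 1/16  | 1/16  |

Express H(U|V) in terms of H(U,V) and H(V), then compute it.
H(U|V) = H(U,V) - H(V)

Marginal P(V) (column sums):
  P(V=0) = 11/16 + 1/8 = 13/16
  P(V=1) = 1/16 + 1/16 = 1/8
  P(V=2) = 0 + 1/16 = 1/16

H(U,V) = -[(11/16)·log₂(11/16) + (1/16)·log₂(1/16) + (1/8)·log₂(1/8) + (1/16)·log₂(1/16) + (1/16)·log₂(1/16)]
  = 0.3716 + 0.2500 + 0.3750 + 0.2500 + 0.2500
  = 1.4966 bits
H(V) = -[(13/16)·log₂(13/16) + (1/8)·log₂(1/8) + (1/16)·log₂(1/16)]
  = 0.2434 + 0.3750 + 0.2500
  = 0.8684 bits

H(U|V) = 1.4966 - 0.8684 = 0.6282 bits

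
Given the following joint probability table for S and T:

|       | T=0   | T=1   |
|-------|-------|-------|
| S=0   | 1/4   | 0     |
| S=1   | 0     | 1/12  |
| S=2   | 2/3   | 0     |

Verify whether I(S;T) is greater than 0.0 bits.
Marginal P(S) (row sums):
  P(S=0) = 1/4 + 0 = 1/4
  P(S=1) = 0 + 1/12 = 1/12
  P(S=2) = 2/3 + 0 = 2/3
Marginal P(T) (column sums):
  P(T=0) = 1/4 + 0 + 2/3 = 11/12
  P(T=1) = 0 + 1/12 + 0 = 1/12

H(S) = -[(1/4)·log₂(1/4) + (1/12)·log₂(1/12) + (2/3)·log₂(2/3)]
  = 0.5000 + 0.2987 + 0.3900
  = 1.1887 bits
H(T) = -[(11/12)·log₂(11/12) + (1/12)·log₂(1/12)]
  = 0.1151 + 0.2987
  = 0.4138 bits
H(S,T) = -[(1/4)·log₂(1/4) + (1/12)·log₂(1/12) + (2/3)·log₂(2/3)]
  = 0.5000 + 0.2987 + 0.3900
  = 1.1887 bits

I(S;T) = H(S) + H(T) - H(S,T)
  = 1.1887 + 0.4138 - 1.1887
  = 0.4138 bits

Yes. I(S;T) = 0.4138 bits, which is > 0.0 bits.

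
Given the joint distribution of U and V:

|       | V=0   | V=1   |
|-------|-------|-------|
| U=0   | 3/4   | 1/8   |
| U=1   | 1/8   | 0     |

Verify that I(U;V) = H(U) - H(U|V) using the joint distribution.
Left side, from I(U;V) = H(U) + H(V) - H(U,V):
Marginal P(U) (row sums):
  P(U=0) = 3/4 + 1/8 = 7/8
  P(U=1) = 1/8 + 0 = 1/8
Marginal P(V) (column sums):
  P(V=0) = 3/4 + 1/8 = 7/8
  P(V=1) = 1/8 + 0 = 1/8

H(U) = -[(7/8)·log₂(7/8) + (1/8)·log₂(1/8)]
  = 0.1686 + 0.3750
  = 0.5436 bits
H(V) = -[(7/8)·log₂(7/8) + (1/8)·log₂(1/8)]
  = 0.1686 + 0.3750
  = 0.5436 bits
H(U,V) = -[(3/4)·log₂(3/4) + (1/8)·log₂(1/8) + (1/8)·log₂(1/8)]
  = 0.3113 + 0.3750 + 0.3750
  = 1.0613 bits

I(U;V) = H(U) + H(V) - H(U,V)
  = 0.5436 + 0.5436 - 1.0613
  = 0.0259 bits

Right side, with H(U|V) computed directly from the conditional probabilities:
H(U|V) = -Σ P(U,V)·log₂ P(U|V), where P(U|V) = P(U,V) / P(V)
  (cells with P(U,V) = 0 contribute 0)
  (U=0,V=0): P(U|V) = (3/4)/(7/8) = 6/7;  -(3/4)·log₂(6/7) = 0.1668
  (U=0,V=1): P(U|V) = (1/8)/(1/8) = 1;  -(1/8)·log₂(1) = 0.0000
  (U=1,V=0): P(U|V) = (1/8)/(7/8) = 1/7;  -(1/8)·log₂(1/7) = 0.3509
H(U|V) = 0.1668 + 0.0000 + 0.3509
  = 0.5177 bits
H(U) - H(U|V) = 0.5436 - 0.5177 = 0.0259 bits

Both sides equal 0.0259 bits, so I(U;V) = H(U) - H(U|V) ✓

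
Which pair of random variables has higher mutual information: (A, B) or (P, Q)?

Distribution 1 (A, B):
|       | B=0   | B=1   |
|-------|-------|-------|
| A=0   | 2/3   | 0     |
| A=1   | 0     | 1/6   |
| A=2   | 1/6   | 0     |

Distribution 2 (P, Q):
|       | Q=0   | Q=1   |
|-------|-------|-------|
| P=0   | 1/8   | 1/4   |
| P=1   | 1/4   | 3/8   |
Distribution 1 (A, B):
Marginal P(A) (row sums):
  P(A=0) = 2/3 + 0 = 2/3
  P(A=1) = 0 + 1/6 = 1/6
  P(A=2) = 1/6 + 0 = 1/6
Marginal P(B) (column sums):
  P(B=0) = 2/3 + 0 + 1/6 = 5/6
  P(B=1) = 0 + 1/6 + 0 = 1/6

H(A) = -[(2/3)·log₂(2/3) + (1/6)·log₂(1/6) + (1/6)·log₂(1/6)]
  = 0.3900 + 0.4308 + 0.4308
  = 1.2516 bits
H(B) = -[(5/6)·log₂(5/6) + (1/6)·log₂(1/6)]
  = 0.2192 + 0.4308
  = 0.6500 bits
H(A,B) = -[(2/3)·log₂(2/3) + (1/6)·log₂(1/6) + (1/6)·log₂(1/6)]
  = 0.3900 + 0.4308 + 0.4308
  = 1.2516 bits

I(A;B) = H(A) + H(B) - H(A,B)
  = 1.2516 + 0.6500 - 1.2516
  = 0.6500 bits

Distribution 2 (P, Q):
Marginal P(P) (row sums):
  P(P=0) = 1/8 + 1/4 = 3/8
  P(P=1) = 1/4 + 3/8 = 5/8
Marginal P(Q) (column sums):
  P(Q=0) = 1/8 + 1/4 = 3/8
  P(Q=1) = 1/4 + 3/8 = 5/8

H(P) = -[(3/8)·log₂(3/8) + (5/8)·log₂(5/8)]
  = 0.5306 + 0.4238
  = 0.9544 bits
H(Q) = -[(3/8)·log₂(3/8) + (5/8)·log₂(5/8)]
  = 0.5306 + 0.4238
  = 0.9544 bits
H(P,Q) = -[(1/8)·log₂(1/8) + (1/4)·log₂(1/4) + (1/4)·log₂(1/4) + (3/8)·log₂(3/8)]
  = 0.3750 + 0.5000 + 0.5000 + 0.5306
  = 1.9056 bits

I(P;Q) = H(P) + H(Q) - H(P,Q)
  = 0.9544 + 0.9544 - 1.9056
  = 0.0032 bits

I(A;B) = 0.6500 bits > I(P;Q) = 0.0032 bits, so (A, B) has the higher mutual information (stronger dependence).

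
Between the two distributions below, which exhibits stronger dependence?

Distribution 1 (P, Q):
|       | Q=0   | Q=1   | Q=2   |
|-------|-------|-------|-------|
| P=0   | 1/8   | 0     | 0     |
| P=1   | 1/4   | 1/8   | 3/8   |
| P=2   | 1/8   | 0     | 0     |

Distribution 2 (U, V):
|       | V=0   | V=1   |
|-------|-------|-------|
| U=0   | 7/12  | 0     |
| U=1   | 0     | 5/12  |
Distribution 1 (P, Q):
Marginal P(P) (row sums):
  P(P=0) = 1/8 + 0 + 0 = 1/8
  P(P=1) = 1/4 + 1/8 + 3/8 = 3/4
  P(P=2) = 1/8 + 0 + 0 = 1/8
Marginal P(Q) (column sums):
  P(Q=0) = 1/8 + 1/4 + 1/8 = 1/2
  P(Q=1) = 0 + 1/8 + 0 = 1/8
  P(Q=2) = 0 + 3/8 + 0 = 3/8

H(P) = -[(1/8)·log₂(1/8) + (3/4)·log₂(3/4) + (1/8)·log₂(1/8)]
  = 0.3750 + 0.3113 + 0.3750
  = 1.0613 bits
H(Q) = -[(1/2)·log₂(1/2) + (1/8)·log₂(1/8) + (3/8)·log₂(3/8)]
  = 0.5000 + 0.3750 + 0.5306
  = 1.4056 bits
H(P,Q) = -[(1/8)·log₂(1/8) + (1/4)·log₂(1/4) + (1/8)·log₂(1/8) + (3/8)·log₂(3/8) + (1/8)·log₂(1/8)]
  = 0.3750 + 0.5000 + 0.3750 + 0.5306 + 0.3750
  = 2.1556 bits

I(P;Q) = H(P) + H(Q) - H(P,Q)
  = 1.0613 + 1.4056 - 2.1556
  = 0.3113 bits

Distribution 2 (U, V):
Marginal P(U) (row sums):
  P(U=0) = 7/12 + 0 = 7/12
  P(U=1) = 0 + 5/12 = 5/12
Marginal P(V) (column sums):
  P(V=0) = 7/12 + 0 = 7/12
  P(V=1) = 0 + 5/12 = 5/12

H(U) = -[(7/12)·log₂(7/12) + (5/12)·log₂(5/12)]
  = 0.4536 + 0.5263
  = 0.9799 bits
H(V) = -[(7/12)·log₂(7/12) + (5/12)·log₂(5/12)]
  = 0.4536 + 0.5263
  = 0.9799 bits
H(U,V) = -[(7/12)·log₂(7/12) + (5/12)·log₂(5/12)]
  = 0.4536 + 0.5263
  = 0.9799 bits

I(U;V) = H(U) + H(V) - H(U,V)
  = 0.9799 + 0.9799 - 0.9799
  = 0.9799 bits

I(U;V) = 0.9799 bits > I(P;Q) = 0.3113 bits, so (U, V) has the higher mutual information (stronger dependence).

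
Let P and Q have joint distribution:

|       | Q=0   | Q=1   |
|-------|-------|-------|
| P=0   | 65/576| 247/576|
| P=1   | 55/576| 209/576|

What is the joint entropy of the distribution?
H(P,Q) = -Σ P(P,Q) log₂ P(P,Q), summed over the non-zero cells:
H(P,Q) = -[(65/576)·log₂(65/576) + (247/576)·log₂(247/576) + (55/576)·log₂(55/576) + (209/576)·log₂(209/576)]
  = 0.3552 + 0.5238 + 0.3236 + 0.5307
  = 1.7333 bits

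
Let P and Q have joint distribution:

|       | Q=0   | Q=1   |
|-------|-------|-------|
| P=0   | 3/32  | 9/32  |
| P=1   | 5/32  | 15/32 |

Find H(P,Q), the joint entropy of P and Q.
H(P,Q) = -Σ P(P,Q) log₂ P(P,Q), summed over the non-zero cells:
H(P,Q) = -[(3/32)·log₂(3/32) + (9/32)·log₂(9/32) + (5/32)·log₂(5/32) + (15/32)·log₂(15/32)]
  = 0.3202 + 0.5147 + 0.4184 + 0.5124
  = 1.7657 bits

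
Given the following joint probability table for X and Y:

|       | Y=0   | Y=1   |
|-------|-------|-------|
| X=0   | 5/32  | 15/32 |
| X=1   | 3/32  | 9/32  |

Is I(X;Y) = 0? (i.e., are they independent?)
Marginal P(X) (row sums):
  P(X=0) = 5/32 + 15/32 = 5/8
  P(X=1) = 3/32 + 9/32 = 3/8
Marginal P(Y) (column sums):
  P(Y=0) = 5/32 + 3/32 = 1/4
  P(Y=1) = 15/32 + 9/32 = 3/4

X and Y are independent iff P(X=i,Y=j) = P(X=i)·P(Y=j) for every cell.
  P(X=0)·P(Y=0) = 5/8 × 1/4 = 5/32 = P(X=0,Y=0) ✓
  P(X=0)·P(Y=1) = 5/8 × 3/4 = 15/32 = P(X=0,Y=1) ✓
  P(X=1)·P(Y=0) = 3/8 × 1/4 = 3/32 = P(X=1,Y=0) ✓
  P(X=1)·P(Y=1) = 3/8 × 3/4 = 9/32 = P(X=1,Y=1) ✓

Yes, X and Y are independent: every cell factors, so I(X;Y) = 0 bits.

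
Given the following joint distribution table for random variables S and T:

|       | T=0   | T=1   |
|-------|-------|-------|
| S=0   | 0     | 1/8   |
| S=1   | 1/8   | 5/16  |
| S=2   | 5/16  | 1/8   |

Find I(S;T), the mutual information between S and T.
Marginal P(S) (row sums):
  P(S=0) = 0 + 1/8 = 1/8
  P(S=1) = 1/8 + 5/16 = 7/16
  P(S=2) = 5/16 + 1/8 = 7/16
Marginal P(T) (column sums):
  P(T=0) = 0 + 1/8 + 5/16 = 7/16
  P(T=1) = 1/8 + 5/16 + 1/8 = 9/16

H(S) = -[(1/8)·log₂(1/8) + (7/16)·log₂(7/16) + (7/16)·log₂(7/16)]
  = 0.3750 + 0.5218 + 0.5218
  = 1.4186 bits
H(T) = -[(7/16)·log₂(7/16) + (9/16)·log₂(9/16)]
  = 0.5218 + 0.4669
  = 0.9887 bits
H(S,T) = -[(1/8)·log₂(1/8) + (1/8)·log₂(1/8) + (5/16)·log₂(5/16) + (5/16)·log₂(5/16) + (1/8)·log₂(1/8)]
  = 0.3750 + 0.3750 + 0.5244 + 0.5244 + 0.3750
  = 2.1738 bits

I(S;T) = H(S) + H(T) - H(S,T)
  = 1.4186 + 0.9887 - 2.1738
  = 0.2335 bits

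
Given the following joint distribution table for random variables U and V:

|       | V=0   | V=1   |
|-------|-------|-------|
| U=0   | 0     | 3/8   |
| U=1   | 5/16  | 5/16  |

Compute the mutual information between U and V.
Marginal P(U) (row sums):
  P(U=0) = 0 + 3/8 = 3/8
  P(U=1) = 5/16 + 5/16 = 5/8
Marginal P(V) (column sums):
  P(V=0) = 0 + 5/16 = 5/16
  P(V=1) = 3/8 + 5/16 = 11/16

H(U) = -[(3/8)·log₂(3/8) + (5/8)·log₂(5/8)]
  = 0.5306 + 0.4238
  = 0.9544 bits
H(V) = -[(5/16)·log₂(5/16) + (11/16)·log₂(11/16)]
  = 0.5244 + 0.3716
  = 0.8960 bits
H(U,V) = -[(3/8)·log₂(3/8) + (5/16)·log₂(5/16) + (5/16)·log₂(5/16)]
  = 0.5306 + 0.5244 + 0.5244
  = 1.5794 bits

I(U;V) = H(U) + H(V) - H(U,V)
  = 0.9544 + 0.8960 - 1.5794
  = 0.2710 bits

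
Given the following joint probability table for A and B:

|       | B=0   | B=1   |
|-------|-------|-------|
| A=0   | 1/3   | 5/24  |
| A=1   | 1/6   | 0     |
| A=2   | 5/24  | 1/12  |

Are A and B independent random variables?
Marginal P(A) (row sums):
  P(A=0) = 1/3 + 5/24 = 13/24
  P(A=1) = 1/6 + 0 = 1/6
  P(A=2) = 5/24 + 1/12 = 7/24
Marginal P(B) (column sums):
  P(B=0) = 1/3 + 1/6 + 5/24 = 17/24
  P(B=1) = 5/24 + 0 + 1/12 = 7/24

A and B are independent iff P(A=i,B=j) = P(A=i)·P(B=j) for every cell.
  P(A=0)·P(B=0) = 13/24 × 17/24 = 221/576, but P(A=0,B=0) = 1/3 ✗

No, A and B are not independent. Quantitatively, I(A;B) > 0:

H(A) = -[(13/24)·log₂(13/24) + (1/6)·log₂(1/6) + (7/24)·log₂(7/24)]
  = 0.4791 + 0.4308 + 0.5185
  = 1.4284 bits
H(B) = -[(17/24)·log₂(17/24) + (7/24)·log₂(7/24)]
  = 0.3524 + 0.5185
  = 0.8709 bits
H(A,B) = -[(1/3)·log₂(1/3) + (5/24)·log₂(5/24) + (1/6)·log₂(1/6) + (5/24)·log₂(5/24) + (1/12)·log₂(1/12)]
  = 0.5283 + 0.4715 + 0.4308 + 0.4715 + 0.2987
  = 2.2008 bits
I(A;B) = H(A) + H(B) - H(A,B) = 1.4284 + 0.8709 - 2.2008 = 0.0985 bits > 0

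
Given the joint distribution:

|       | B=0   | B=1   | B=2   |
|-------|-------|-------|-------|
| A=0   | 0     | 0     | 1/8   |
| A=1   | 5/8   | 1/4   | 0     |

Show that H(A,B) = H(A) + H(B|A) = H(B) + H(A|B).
Marginal P(A) (row sums):
  P(A=0) = 0 + 0 + 1/8 = 1/8
  P(A=1) = 5/8 + 1/4 + 0 = 7/8
Marginal P(B) (column sums):
  P(B=0) = 0 + 5/8 = 5/8
  P(B=1) = 0 + 1/4 = 1/4
  P(B=2) = 1/8 + 0 = 1/8

Decomposition 1: H(A) + H(B|A)
H(A) = -[(1/8)·log₂(1/8) + (7/8)·log₂(7/8)]
  = 0.3750 + 0.1686
  = 0.5436 bits
H(B|A) = -Σ P(A,B)·log₂ P(B|A), where P(B|A) = P(A,B) / P(A)
  (cells with P(A,B) = 0 contribute 0)
  (A=0,B=2): P(B|A) = (1/8)/(1/8) = 1;  -(1/8)·log₂(1) = 0.0000
  (A=1,B=0): P(B|A) = (5/8)/(7/8) = 5/7;  -(5/8)·log₂(5/7) = 0.3034
  (A=1,B=1): P(B|A) = (1/4)/(7/8) = 2/7;  -(1/4)·log₂(2/7) = 0.4518
H(B|A) = 0.0000 + 0.3034 + 0.4518
  = 0.7552 bits
H(A) + H(B|A) = 0.5436 + 0.7552 = 1.2988 bits

Decomposition 2: H(B) + H(A|B)
H(B) = -[(5/8)·log₂(5/8) + (1/4)·log₂(1/4) + (1/8)·log₂(1/8)]
  = 0.4238 + 0.5000 + 0.3750
  = 1.2988 bits
H(A|B) = -Σ P(A,B)·log₂ P(A|B), where P(A|B) = P(A,B) / P(B)
  (cells with P(A,B) = 0 contribute 0)
  (A=0,B=2): P(A|B) = (1/8)/(1/8) = 1;  -(1/8)·log₂(1) = 0.0000
  (A=1,B=0): P(A|B) = (5/8)/(5/8) = 1;  -(5/8)·log₂(1) = 0.0000
  (A=1,B=1): P(A|B) = (1/4)/(1/4) = 1;  -(1/4)·log₂(1) = 0.0000
H(A|B) = 0.0000 + 0.0000 + 0.0000
  = 0.0000 bits
H(B) + H(A|B) = 1.2988 + 0.0000 = 1.2988 bits

Direct computation of the joint entropy:
H(A,B) = -[(1/8)·log₂(1/8) + (5/8)·log₂(5/8) + (1/4)·log₂(1/4)]
  = 0.3750 + 0.4238 + 0.5000
  = 1.2988 bits

All three agree: H(A,B) = 1.2988 bits ✓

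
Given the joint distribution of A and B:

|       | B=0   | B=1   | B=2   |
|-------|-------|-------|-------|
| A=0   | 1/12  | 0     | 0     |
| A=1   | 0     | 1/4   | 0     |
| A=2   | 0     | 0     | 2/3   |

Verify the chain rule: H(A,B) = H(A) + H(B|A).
Left side:
H(A,B) = -[(1/12)·log₂(1/12) + (1/4)·log₂(1/4) + (2/3)·log₂(2/3)]
  = 0.2987 + 0.5000 + 0.3900
  = 1.1887 bits

Right side:
Marginal P(A) (row sums):
  P(A=0) = 1/12 + 0 + 0 = 1/12
  P(A=1) = 0 + 1/4 + 0 = 1/4
  P(A=2) = 0 + 0 + 2/3 = 2/3
H(A) = -[(1/12)·log₂(1/12) + (1/4)·log₂(1/4) + (2/3)·log₂(2/3)]
  = 0.2987 + 0.5000 + 0.3900
  = 1.1887 bits
H(B|A) = -Σ P(A,B)·log₂ P(B|A), where P(B|A) = P(A,B) / P(A)
  (cells with P(A,B) = 0 contribute 0)
  (A=0,B=0): P(B|A) = (1/12)/(1/12) = 1;  -(1/12)·log₂(1) = 0.0000
  (A=1,B=1): P(B|A) = (1/4)/(1/4) = 1;  -(1/4)·log₂(1) = 0.0000
  (A=2,B=2): P(B|A) = (2/3)/(2/3) = 1;  -(2/3)·log₂(1) = 0.0000
H(B|A) = 0.0000 + 0.0000 + 0.0000
  = 0.0000 bits
H(A) + H(B|A) = 1.1887 + 0.0000 = 1.1887 bits

Both sides equal 1.1887 bits, so the chain rule holds ✓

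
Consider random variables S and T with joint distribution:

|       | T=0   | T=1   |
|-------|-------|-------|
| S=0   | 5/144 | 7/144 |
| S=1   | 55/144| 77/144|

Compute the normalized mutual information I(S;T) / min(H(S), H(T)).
Marginal P(S) (row sums):
  P(S=0) = 5/144 + 7/144 = 1/12
  P(S=1) = 55/144 + 77/144 = 11/12
Marginal P(T) (column sums):
  P(T=0) = 5/144 + 55/144 = 5/12
  P(T=1) = 7/144 + 77/144 = 7/12

H(S) = -[(1/12)·log₂(1/12) + (11/12)·log₂(11/12)]
  = 0.2987 + 0.1151
  = 0.4138 bits
H(T) = -[(5/12)·log₂(5/12) + (7/12)·log₂(7/12)]
  = 0.5263 + 0.4536
  = 0.9799 bits
H(S,T) = -[(5/144)·log₂(5/144) + (7/144)·log₂(7/144) + (55/144)·log₂(55/144) + (77/144)·log₂(77/144)]
  = 0.1683 + 0.2121 + 0.5304 + 0.4829
  = 1.3937 bits

I(S;T) = H(S) + H(T) - H(S,T)
  = 0.4138 + 0.9799 - 1.3937
  = 0.0000 bits

min(H(S), H(T)) = min(0.4138, 0.9799) = 0.4138 bits
Normalized MI = 0.0000 / 0.4138 = 0.0000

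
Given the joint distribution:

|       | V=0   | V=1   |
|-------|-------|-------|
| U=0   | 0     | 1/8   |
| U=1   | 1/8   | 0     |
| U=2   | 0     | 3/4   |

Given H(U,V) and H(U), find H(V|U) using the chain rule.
From the chain rule: H(U,V) = H(U) + H(V|U)
Therefore: H(V|U) = H(U,V) - H(U)

H(U,V) = -[(1/8)·log₂(1/8) + (1/8)·log₂(1/8) + (3/4)·log₂(3/4)]
  = 0.3750 + 0.3750 + 0.3113
  = 1.0613 bits
Marginal P(U) (row sums):
  P(U=0) = 0 + 1/8 = 1/8
  P(U=1) = 1/8 + 0 = 1/8
  P(U=2) = 0 + 3/4 = 3/4
H(U) = -[(1/8)·log₂(1/8) + (1/8)·log₂(1/8) + (3/4)·log₂(3/4)]
  = 0.3750 + 0.3750 + 0.3113
  = 1.0613 bits

H(V|U) = 1.0613 - 1.0613 = 0.0000 bits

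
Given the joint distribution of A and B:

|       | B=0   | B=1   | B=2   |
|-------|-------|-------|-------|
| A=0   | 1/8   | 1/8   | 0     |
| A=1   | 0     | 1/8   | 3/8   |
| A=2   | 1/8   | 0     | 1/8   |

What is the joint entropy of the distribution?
H(A,B) = -Σ P(A,B) log₂ P(A,B), summed over the non-zero cells:
H(A,B) = -[(1/8)·log₂(1/8) + (1/8)·log₂(1/8) + (1/8)·log₂(1/8) + (3/8)·log₂(3/8) + (1/8)·log₂(1/8) + (1/8)·log₂(1/8)]
  = 0.3750 + 0.3750 + 0.3750 + 0.5306 + 0.3750 + 0.3750
  = 2.4056 bits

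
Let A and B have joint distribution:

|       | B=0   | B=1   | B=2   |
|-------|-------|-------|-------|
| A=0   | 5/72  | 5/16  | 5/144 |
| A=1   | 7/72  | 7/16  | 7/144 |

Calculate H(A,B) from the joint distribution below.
H(A,B) = -Σ P(A,B) log₂ P(A,B), summed over the non-zero cells:
H(A,B) = -[(5/72)·log₂(5/72) + (5/16)·log₂(5/16) + (5/144)·log₂(5/144) + (7/72)·log₂(7/72) + (7/16)·log₂(7/16) + (7/144)·log₂(7/144)]
  = 0.2672 + 0.5244 + 0.1683 + 0.3269 + 0.5218 + 0.2121
  = 2.0207 bits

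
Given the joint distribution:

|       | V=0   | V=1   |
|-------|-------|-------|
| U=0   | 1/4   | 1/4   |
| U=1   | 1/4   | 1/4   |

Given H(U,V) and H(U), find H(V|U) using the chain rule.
From the chain rule: H(U,V) = H(U) + H(V|U)
Therefore: H(V|U) = H(U,V) - H(U)

H(U,V) = -[(1/4)·log₂(1/4) + (1/4)·log₂(1/4) + (1/4)·log₂(1/4) + (1/4)·log₂(1/4)]
  = 0.5000 + 0.5000 + 0.5000 + 0.5000
  = 2.0000 bits
Marginal P(U) (row sums):
  P(U=0) = 1/4 + 1/4 = 1/2
  P(U=1) = 1/4 + 1/4 = 1/2
H(U) = -[(1/2)·log₂(1/2) + (1/2)·log₂(1/2)]
  = 0.5000 + 0.5000
  = 1.0000 bits

H(V|U) = 2.0000 - 1.0000 = 1.0000 bits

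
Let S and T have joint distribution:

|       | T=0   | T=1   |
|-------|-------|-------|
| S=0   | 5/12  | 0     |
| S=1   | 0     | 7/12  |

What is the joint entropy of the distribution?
H(S,T) = -Σ P(S,T) log₂ P(S,T), summed over the non-zero cells:
H(S,T) = -[(5/12)·log₂(5/12) + (7/12)·log₂(7/12)]
  = 0.5263 + 0.4536
  = 0.9799 bits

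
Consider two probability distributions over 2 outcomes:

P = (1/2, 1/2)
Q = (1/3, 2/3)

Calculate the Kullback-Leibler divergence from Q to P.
D(P||Q) = Σ P(i) log₂(P(i)/Q(i))
  i=0: (1/2) × log₂((1/2)/(1/3)) = (1/2) × log₂(3/2) = 0.2925
  i=1: (1/2) × log₂((1/2)/(2/3)) = (1/2) × log₂(3/4) = -0.2075
D(P||Q) = 0.2925 - 0.2075
  = 0.0850 bits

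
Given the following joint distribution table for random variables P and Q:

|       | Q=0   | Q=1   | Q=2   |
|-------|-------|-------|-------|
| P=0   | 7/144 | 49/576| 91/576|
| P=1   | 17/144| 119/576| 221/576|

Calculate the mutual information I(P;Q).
Marginal P(P) (row sums):
  P(P=0) = 7/144 + 49/576 + 91/576 = 7/24
  P(P=1) = 17/144 + 119/576 + 221/576 = 17/24
Marginal P(Q) (column sums):
  P(Q=0) = 7/144 + 17/144 = 1/6
  P(Q=1) = 49/576 + 119/576 = 7/24
  P(Q=2) = 91/576 + 221/576 = 13/24

H(P) = -[(7/24)·log₂(7/24) + (17/24)·log₂(17/24)]
  = 0.5185 + 0.3524
  = 0.8709 bits
H(Q) = -[(1/6)·log₂(1/6) + (7/24)·log₂(7/24) + (13/24)·log₂(13/24)]
  = 0.4308 + 0.5185 + 0.4791
  = 1.4284 bits
H(P,Q) = -[(7/144)·log₂(7/144) + (49/576)·log₂(49/576) + (91/576)·log₂(91/576) + (17/144)·log₂(17/144) + (119/576)·log₂(119/576) + (221/576)·log₂(221/576)]
  = 0.2121 + 0.3024 + 0.4206 + 0.3639 + 0.4700 + 0.5303
  = 2.2993 bits

I(P;Q) = H(P) + H(Q) - H(P,Q)
  = 0.8709 + 1.4284 - 2.2993
  = 0.0000 bits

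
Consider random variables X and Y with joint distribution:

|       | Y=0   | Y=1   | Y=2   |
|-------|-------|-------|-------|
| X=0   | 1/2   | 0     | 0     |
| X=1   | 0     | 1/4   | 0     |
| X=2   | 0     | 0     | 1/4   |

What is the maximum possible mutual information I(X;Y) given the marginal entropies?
The upper bound on mutual information is I(X;Y) ≤ min(H(X), H(Y)).

Marginal P(X) (row sums):
  P(X=0) = 1/2 + 0 + 0 = 1/2
  P(X=1) = 0 + 1/4 + 0 = 1/4
  P(X=2) = 0 + 0 + 1/4 = 1/4
Marginal P(Y) (column sums):
  P(Y=0) = 1/2 + 0 + 0 = 1/2
  P(Y=1) = 0 + 1/4 + 0 = 1/4
  P(Y=2) = 0 + 0 + 1/4 = 1/4

H(X) = -[(1/2)·log₂(1/2) + (1/4)·log₂(1/4) + (1/4)·log₂(1/4)]
  = 0.5000 + 0.5000 + 0.5000
  = 1.5000 bits
H(Y) = -[(1/2)·log₂(1/2) + (1/4)·log₂(1/4) + (1/4)·log₂(1/4)]
  = 0.5000 + 0.5000 + 0.5000
  = 1.5000 bits

Maximum possible I(X;Y) = min(1.5000, 1.5000) = 1.5000 bits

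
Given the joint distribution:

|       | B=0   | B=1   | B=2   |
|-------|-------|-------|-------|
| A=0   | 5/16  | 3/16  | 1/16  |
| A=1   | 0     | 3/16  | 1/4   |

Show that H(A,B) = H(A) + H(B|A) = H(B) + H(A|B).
Marginal P(A) (row sums):
  P(A=0) = 5/16 + 3/16 + 1/16 = 9/16
  P(A=1) = 0 + 3/16 + 1/4 = 7/16
Marginal P(B) (column sums):
  P(B=0) = 5/16 + 0 = 5/16
  P(B=1) = 3/16 + 3/16 = 3/8
  P(B=2) = 1/16 + 1/4 = 5/16

Decomposition 1: H(A) + H(B|A)
H(A) = -[(9/16)·log₂(9/16) + (7/16)·log₂(7/16)]
  = 0.4669 + 0.5218
  = 0.9887 bits
H(B|A) = -Σ P(A,B)·log₂ P(B|A), where P(B|A) = P(A,B) / P(A)
  (cells with P(A,B) = 0 contribute 0)
  (A=0,B=0): P(B|A) = (5/16)/(9/16) = 5/9;  -(5/16)·log₂(5/9) = 0.2650
  (A=0,B=1): P(B|A) = (3/16)/(9/16) = 1/3;  -(3/16)·log₂(1/3) = 0.2972
  (A=0,B=2): P(B|A) = (1/16)/(9/16) = 1/9;  -(1/16)·log₂(1/9) = 0.1981
  (A=1,B=1): P(B|A) = (3/16)/(7/16) = 3/7;  -(3/16)·log₂(3/7) = 0.2292
  (A=1,B=2): P(B|A) = (1/4)/(7/16) = 4/7;  -(1/4)·log₂(4/7) = 0.2018
H(B|A) = 0.2650 + 0.2972 + 0.1981 + 0.2292 + 0.2018
  = 1.1913 bits
H(A) + H(B|A) = 0.9887 + 1.1913 = 2.1800 bits

Decomposition 2: H(B) + H(A|B)
H(B) = -[(5/16)·log₂(5/16) + (3/8)·log₂(3/8) + (5/16)·log₂(5/16)]
  = 0.5244 + 0.5306 + 0.5244
  = 1.5794 bits
H(A|B) = -Σ P(A,B)·log₂ P(A|B), where P(A|B) = P(A,B) / P(B)
  (cells with P(A,B) = 0 contribute 0)
  (A=0,B=0): P(A|B) = (5/16)/(5/16) = 1;  -(5/16)·log₂(1) = 0.0000
  (A=0,B=1): P(A|B) = (3/16)/(3/8) = 1/2;  -(3/16)·log₂(1/2) = 0.1875
  (A=0,B=2): P(A|B) = (1/16)/(5/16) = 1/5;  -(1/16)·log₂(1/5) = 0.1451
  (A=1,B=1): P(A|B) = (3/16)/(3/8) = 1/2;  -(3/16)·log₂(1/2) = 0.1875
  (A=1,B=2): P(A|B) = (1/4)/(5/16) = 4/5;  -(1/4)·log₂(4/5) = 0.0805
H(A|B) = 0.0000 + 0.1875 + 0.1451 + 0.1875 + 0.0805
  = 0.6006 bits
H(B) + H(A|B) = 1.5794 + 0.6006 = 2.1800 bits

Direct computation of the joint entropy:
H(A,B) = -[(5/16)·log₂(5/16) + (3/16)·log₂(3/16) + (1/16)·log₂(1/16) + (3/16)·log₂(3/16) + (1/4)·log₂(1/4)]
  = 0.5244 + 0.4528 + 0.2500 + 0.4528 + 0.5000
  = 2.1800 bits

All three agree: H(A,B) = 2.1800 bits ✓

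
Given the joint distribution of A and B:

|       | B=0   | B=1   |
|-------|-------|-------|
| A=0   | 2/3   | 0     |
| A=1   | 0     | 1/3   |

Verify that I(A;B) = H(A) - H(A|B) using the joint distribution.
Left side, from I(A;B) = H(A) + H(B) - H(A,B):
Marginal P(A) (row sums):
  P(A=0) = 2/3 + 0 = 2/3
  P(A=1) = 0 + 1/3 = 1/3
Marginal P(B) (column sums):
  P(B=0) = 2/3 + 0 = 2/3
  P(B=1) = 0 + 1/3 = 1/3

H(A) = -[(2/3)·log₂(2/3) + (1/3)·log₂(1/3)]
  = 0.3900 + 0.5283
  = 0.9183 bits
H(B) = -[(2/3)·log₂(2/3) + (1/3)·log₂(1/3)]
  = 0.3900 + 0.5283
  = 0.9183 bits
H(A,B) = -[(2/3)·log₂(2/3) + (1/3)·log₂(1/3)]
  = 0.3900 + 0.5283
  = 0.9183 bits

I(A;B) = H(A) + H(B) - H(A,B)
  = 0.9183 + 0.9183 - 0.9183
  = 0.9183 bits

Right side, with H(A|B) computed directly from the conditional probabilities:
H(A|B) = -Σ P(A,B)·log₂ P(A|B), where P(A|B) = P(A,B) / P(B)
  (cells with P(A,B) = 0 contribute 0)
  (A=0,B=0): P(A|B) = (2/3)/(2/3) = 1;  -(2/3)·log₂(1) = 0.0000
  (A=1,B=1): P(A|B) = (1/3)/(1/3) = 1;  -(1/3)·log₂(1) = 0.0000
H(A|B) = 0.0000 + 0.0000
  = 0.0000 bits
H(A) - H(A|B) = 0.9183 - 0.0000 = 0.9183 bits

Both sides equal 0.9183 bits, so I(A;B) = H(A) - H(A|B) ✓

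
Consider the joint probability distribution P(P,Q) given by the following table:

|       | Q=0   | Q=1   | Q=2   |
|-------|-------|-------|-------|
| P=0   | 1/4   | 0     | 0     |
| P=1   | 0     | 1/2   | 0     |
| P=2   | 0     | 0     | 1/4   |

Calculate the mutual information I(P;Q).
Marginal P(P) (row sums):
  P(P=0) = 1/4 + 0 + 0 = 1/4
  P(P=1) = 0 + 1/2 + 0 = 1/2
  P(P=2) = 0 + 0 + 1/4 = 1/4
Marginal P(Q) (column sums):
  P(Q=0) = 1/4 + 0 + 0 = 1/4
  P(Q=1) = 0 + 1/2 + 0 = 1/2
  P(Q=2) = 0 + 0 + 1/4 = 1/4

H(P) = -[(1/4)·log₂(1/4) + (1/2)·log₂(1/2) + (1/4)·log₂(1/4)]
  = 0.5000 + 0.5000 + 0.5000
  = 1.5000 bits
H(Q) = -[(1/4)·log₂(1/4) + (1/2)·log₂(1/2) + (1/4)·log₂(1/4)]
  = 0.5000 + 0.5000 + 0.5000
  = 1.5000 bits
H(P,Q) = -[(1/4)·log₂(1/4) + (1/2)·log₂(1/2) + (1/4)·log₂(1/4)]
  = 0.5000 + 0.5000 + 0.5000
  = 1.5000 bits

I(P;Q) = H(P) + H(Q) - H(P,Q)
  = 1.5000 + 1.5000 - 1.5000
  = 1.5000 bits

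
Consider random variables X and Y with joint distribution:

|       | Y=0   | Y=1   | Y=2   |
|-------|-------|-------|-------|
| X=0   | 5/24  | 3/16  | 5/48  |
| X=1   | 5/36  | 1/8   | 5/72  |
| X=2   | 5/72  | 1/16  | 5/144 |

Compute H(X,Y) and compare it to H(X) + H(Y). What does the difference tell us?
Marginal P(X) (row sums):
  P(X=0) = 5/24 + 3/16 + 5/48 = 1/2
  P(X=1) = 5/36 + 1/8 + 5/72 = 1/3
  P(X=2) = 5/72 + 1/16 + 5/144 = 1/6
Marginal P(Y) (column sums):
  P(Y=0) = 5/24 + 5/36 + 5/72 = 5/12
  P(Y=1) = 3/16 + 1/8 + 1/16 = 3/8
  P(Y=2) = 5/48 + 5/72 + 5/144 = 5/24

H(X,Y) = -[(5/24)·log₂(5/24) + (3/16)·log₂(3/16) + (5/48)·log₂(5/48) + (5/36)·log₂(5/36) + (1/8)·log₂(1/8) + (5/72)·log₂(5/72) + (5/72)·log₂(5/72) + (1/16)·log₂(1/16) + (5/144)·log₂(5/144)]
  = 0.4715 + 0.4528 + 0.3399 + 0.3956 + 0.3750 + 0.2672 + 0.2672 + 0.2500 + 0.1683
  = 2.9875 bits
H(X) = -[(1/2)·log₂(1/2) + (1/3)·log₂(1/3) + (1/6)·log₂(1/6)]
  = 0.5000 + 0.5283 + 0.4308
  = 1.4591 bits
H(Y) = -[(5/12)·log₂(5/12) + (3/8)·log₂(3/8) + (5/24)·log₂(5/24)]
  = 0.5263 + 0.5306 + 0.4715
  = 1.5284 bits

H(X) + H(Y) = 1.4591 + 1.5284 = 2.9875 bits
Difference: H(X) + H(Y) - H(X,Y) = 2.9875 - 2.9875 = 0.0000 bits = I(X;Y)

The difference is the mutual information; it is 0 here, so X and Y are independent (the joint entropy equals the sum of the marginal entropies).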